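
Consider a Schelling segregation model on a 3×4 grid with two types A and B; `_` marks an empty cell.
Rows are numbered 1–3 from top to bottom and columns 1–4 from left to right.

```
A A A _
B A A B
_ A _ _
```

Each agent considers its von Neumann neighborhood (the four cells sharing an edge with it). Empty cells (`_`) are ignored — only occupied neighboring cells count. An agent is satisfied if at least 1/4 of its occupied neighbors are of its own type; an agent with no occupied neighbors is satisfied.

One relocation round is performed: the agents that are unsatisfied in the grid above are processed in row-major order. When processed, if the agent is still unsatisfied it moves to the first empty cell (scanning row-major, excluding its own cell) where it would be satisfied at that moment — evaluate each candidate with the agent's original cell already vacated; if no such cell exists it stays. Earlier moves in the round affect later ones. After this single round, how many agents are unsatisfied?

Initially unsatisfied (in order): (2,1), (2,4).
  (2,1) → (1,4).
  (2,4): now satisfied by earlier moves; stays.
Resulting grid:
A A A B
_ A A B
_ A _ _
All satisfied now.

0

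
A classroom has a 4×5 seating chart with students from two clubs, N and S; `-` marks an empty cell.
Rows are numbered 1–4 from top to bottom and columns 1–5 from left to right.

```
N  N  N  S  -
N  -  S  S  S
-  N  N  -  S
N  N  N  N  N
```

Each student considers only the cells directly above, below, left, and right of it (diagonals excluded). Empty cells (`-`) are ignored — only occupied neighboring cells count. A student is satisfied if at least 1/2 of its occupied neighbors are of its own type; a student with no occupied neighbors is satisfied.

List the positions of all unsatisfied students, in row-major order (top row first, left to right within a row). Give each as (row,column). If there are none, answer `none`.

(1,3), (2,3)

(1,1)N 2/2 ✓
(1,2)N 2/2 ✓
(1,3)N 1/3 ✗
(1,4)S 1/2 ✓
(2,1)N 1/1 ✓
(2,3)S 1/3 ✗
(2,4)S 3/3 ✓
(2,5)S 2/2 ✓
(3,2)N 2/2 ✓
(3,3)N 2/3 ✓
(3,5)S 1/2 ✓
(4,1)N 1/1 ✓
(4,2)N 3/3 ✓
(4,3)N 3/3 ✓
(4,4)N 2/2 ✓
(4,5)N 1/2 ✓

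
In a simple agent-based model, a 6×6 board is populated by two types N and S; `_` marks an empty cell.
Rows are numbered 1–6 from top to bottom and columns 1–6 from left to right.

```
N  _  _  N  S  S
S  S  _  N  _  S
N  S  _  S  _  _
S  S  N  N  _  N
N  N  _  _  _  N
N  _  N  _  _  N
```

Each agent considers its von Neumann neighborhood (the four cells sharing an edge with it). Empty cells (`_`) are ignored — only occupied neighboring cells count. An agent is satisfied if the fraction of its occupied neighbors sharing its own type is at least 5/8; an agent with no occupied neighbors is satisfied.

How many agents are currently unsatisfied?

Row 1: (1,1)N 0/1 ✗ · (1,4)N 1/2 ✗ · (1,5)S 1/2 ✗ · (1,6)S 2/2 ✓
Row 2: (2,1)S 1/3 ✗ · (2,2)S 2/2 ✓ · (2,4)N 1/2 ✗ · (2,6)S 1/1 ✓
Row 3: (3,1)N 0/3 ✗ · (3,2)S 2/3 ✓ · (3,4)S 0/2 ✗
Row 4: (4,1)S 1/3 ✗ · (4,2)S 2/4 ✗ · (4,3)N 1/2 ✗ · (4,4)N 1/2 ✗ · (4,6)N 1/1 ✓
Row 5: (5,1)N 2/3 ✓ · (5,2)N 1/2 ✗ · (5,6)N 2/2 ✓
Row 6: (6,1)N 1/1 ✓ · (6,3)N 0/0 ✓ · (6,6)N 1/1 ✓
Unsatisfied: (1,1), (1,4), (1,5), (2,1), (2,4), (3,1), (3,4), (4,1), (4,2), (4,3), (4,4), (5,2) — 12 in total.

12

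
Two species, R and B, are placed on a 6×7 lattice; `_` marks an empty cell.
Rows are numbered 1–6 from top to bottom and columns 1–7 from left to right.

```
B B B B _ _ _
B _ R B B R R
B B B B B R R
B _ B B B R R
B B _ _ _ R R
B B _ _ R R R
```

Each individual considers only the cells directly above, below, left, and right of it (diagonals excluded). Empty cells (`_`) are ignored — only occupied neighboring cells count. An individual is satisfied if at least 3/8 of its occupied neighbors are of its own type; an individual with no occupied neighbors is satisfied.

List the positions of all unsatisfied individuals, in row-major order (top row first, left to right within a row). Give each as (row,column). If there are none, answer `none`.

(2,3)

Row 1: (1,1)B 2/2 satisfied · (1,2)B 2/2 satisfied · (1,3)B 2/3 satisfied · (1,4)B 2/2 satisfied
Row 2: (2,1)B 2/2 satisfied · (2,3)R 0/3 not · (2,4)B 3/4 satisfied · (2,5)B 2/3 satisfied · (2,6)R 2/3 satisfied · (2,7)R 2/2 satisfied
Row 3: (3,1)B 3/3 satisfied · (3,2)B 2/2 satisfied · (3,3)B 3/4 satisfied · (3,4)B 4/4 satisfied · (3,5)B 3/4 satisfied · (3,6)R 3/4 satisfied · (3,7)R 3/3 satisfied
Row 4: (4,1)B 2/2 satisfied · (4,3)B 2/2 satisfied · (4,4)B 3/3 satisfied · (4,5)B 2/3 satisfied · (4,6)R 3/4 satisfied · (4,7)R 3/3 satisfied
Row 5: (5,1)B 3/3 satisfied · (5,2)B 2/2 satisfied · (5,6)R 3/3 satisfied · (5,7)R 3/3 satisfied
Row 6: (6,1)B 2/2 satisfied · (6,2)B 2/2 satisfied · (6,5)R 1/1 satisfied · (6,6)R 3/3 satisfied · (6,7)R 2/2 satisfied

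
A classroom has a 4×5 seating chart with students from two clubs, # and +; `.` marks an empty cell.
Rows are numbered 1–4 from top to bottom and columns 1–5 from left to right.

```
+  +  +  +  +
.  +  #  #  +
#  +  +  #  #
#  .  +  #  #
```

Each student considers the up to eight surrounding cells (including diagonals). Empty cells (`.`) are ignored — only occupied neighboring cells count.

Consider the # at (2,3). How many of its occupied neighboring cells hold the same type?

Occupied neighbors of (2,3): (1,2)=+, (1,3)=+, (1,4)=+, (2,2)=+, (2,4)=#, (3,2)=+, (3,3)=+, (3,4)=#.
Same type (#): 2 of 8.

2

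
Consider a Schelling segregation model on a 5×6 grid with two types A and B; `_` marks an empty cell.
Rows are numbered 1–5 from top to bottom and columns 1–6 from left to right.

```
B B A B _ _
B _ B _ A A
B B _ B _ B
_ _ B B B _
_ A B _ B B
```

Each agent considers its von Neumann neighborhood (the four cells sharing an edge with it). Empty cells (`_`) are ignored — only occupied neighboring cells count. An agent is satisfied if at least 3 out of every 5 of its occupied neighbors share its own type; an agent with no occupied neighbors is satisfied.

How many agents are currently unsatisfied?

Row 1: (1,1)B 2/2 ok · (1,2)B 1/2 unhappy · (1,3)A 0/3 unhappy · (1,4)B 0/1 unhappy
Row 2: (2,1)B 2/2 ok · (2,3)B 0/1 unhappy · (2,5)A 1/1 ok · (2,6)A 1/2 unhappy
Row 3: (3,1)B 2/2 ok · (3,2)B 1/1 ok · (3,4)B 1/1 ok · (3,6)B 0/1 unhappy
Row 4: (4,3)B 2/2 ok · (4,4)B 3/3 ok · (4,5)B 2/2 ok
Row 5: (5,2)A 0/1 unhappy · (5,3)B 1/2 unhappy · (5,5)B 2/2 ok · (5,6)B 1/1 ok
Unsatisfied: (1,2), (1,3), (1,4), (2,3), (2,6), (3,6), (5,2), (5,3) — 8 in total.

8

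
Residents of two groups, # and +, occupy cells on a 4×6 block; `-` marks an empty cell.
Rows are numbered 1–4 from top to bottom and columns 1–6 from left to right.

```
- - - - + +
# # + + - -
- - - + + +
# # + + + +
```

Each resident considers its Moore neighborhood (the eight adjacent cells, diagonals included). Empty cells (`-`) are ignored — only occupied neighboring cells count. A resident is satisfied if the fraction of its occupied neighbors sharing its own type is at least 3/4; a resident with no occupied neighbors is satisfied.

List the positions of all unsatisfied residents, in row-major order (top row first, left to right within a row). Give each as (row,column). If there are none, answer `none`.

Row 1: (1,5)+ 2/2 ✓ · (1,6)+ 1/1 ✓
Row 2: (2,1)# 1/1 ✓ · (2,2)# 1/2 ✗ · (2,3)+ 2/3 ✗ · (2,4)+ 4/4 ✓
Row 3: (3,4)+ 6/6 ✓ · (3,5)+ 6/6 ✓ · (3,6)+ 3/3 ✓
Row 4: (4,1)# 1/1 ✓ · (4,2)# 1/2 ✗ · (4,3)+ 2/3 ✗ · (4,4)+ 4/4 ✓ · (4,5)+ 5/5 ✓ · (4,6)+ 3/3 ✓

(2,2), (2,3), (4,2), (4,3)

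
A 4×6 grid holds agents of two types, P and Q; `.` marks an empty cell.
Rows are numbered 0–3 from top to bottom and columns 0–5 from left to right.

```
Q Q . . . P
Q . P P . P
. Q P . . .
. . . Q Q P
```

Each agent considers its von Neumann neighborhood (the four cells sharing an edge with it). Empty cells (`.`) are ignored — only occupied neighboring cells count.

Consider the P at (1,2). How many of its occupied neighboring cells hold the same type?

Occupied neighbors of (1,2): (2,2)=P, (1,3)=P.
Same type (P): 2 of 2.

2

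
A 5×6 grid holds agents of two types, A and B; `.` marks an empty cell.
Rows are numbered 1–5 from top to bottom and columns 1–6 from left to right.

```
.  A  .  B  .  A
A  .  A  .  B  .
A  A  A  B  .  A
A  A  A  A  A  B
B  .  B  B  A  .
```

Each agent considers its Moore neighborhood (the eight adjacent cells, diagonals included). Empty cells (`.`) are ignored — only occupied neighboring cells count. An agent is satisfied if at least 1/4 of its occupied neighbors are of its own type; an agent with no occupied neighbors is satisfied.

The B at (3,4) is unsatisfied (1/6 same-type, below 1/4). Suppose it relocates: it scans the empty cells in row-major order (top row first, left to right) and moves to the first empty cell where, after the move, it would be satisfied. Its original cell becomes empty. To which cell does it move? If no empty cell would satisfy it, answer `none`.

Vacating (3,4). Empty cells in order:
  (1,1): 0/2 same-type → still unsatisfied.
  (1,3): 1/3 same-type → satisfied — stop here.

(1,3)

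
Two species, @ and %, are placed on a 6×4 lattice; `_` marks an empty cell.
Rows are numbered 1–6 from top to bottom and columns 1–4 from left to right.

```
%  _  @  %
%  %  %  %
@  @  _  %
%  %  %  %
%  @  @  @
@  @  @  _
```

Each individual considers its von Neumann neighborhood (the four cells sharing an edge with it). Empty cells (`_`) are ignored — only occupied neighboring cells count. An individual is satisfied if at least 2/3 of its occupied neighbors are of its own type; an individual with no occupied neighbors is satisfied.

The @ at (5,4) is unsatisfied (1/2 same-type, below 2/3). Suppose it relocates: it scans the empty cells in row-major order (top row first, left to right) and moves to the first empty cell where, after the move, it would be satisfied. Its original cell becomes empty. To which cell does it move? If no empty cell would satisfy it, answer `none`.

(6,4)

Vacating (5,4). Empty cells in order:
  (1,2): 1/3 same-type → still unsatisfied.
  (3,3): 1/4 same-type → still unsatisfied.
  (6,4): 1/1 same-type → satisfied — stop here.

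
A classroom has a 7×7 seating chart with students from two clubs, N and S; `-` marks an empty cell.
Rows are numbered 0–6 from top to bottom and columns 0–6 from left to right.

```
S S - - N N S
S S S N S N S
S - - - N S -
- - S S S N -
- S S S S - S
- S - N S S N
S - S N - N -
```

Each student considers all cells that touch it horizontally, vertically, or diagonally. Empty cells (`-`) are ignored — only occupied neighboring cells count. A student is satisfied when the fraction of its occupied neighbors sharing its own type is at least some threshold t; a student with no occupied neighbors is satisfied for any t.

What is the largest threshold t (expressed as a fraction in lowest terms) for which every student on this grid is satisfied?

1/6

Row 0: (0,0)S 3/3 · (0,1)S 4/4 · (0,4)N 3/4 · (0,5)N 2/5 · (0,6)S 1/3
Row 1: (1,0)S 4/4 · (1,1)S 5/5 · (1,2)S 2/3 · (1,3)N 2/4 · (1,4)S 1/6 · (1,5)N 3/7 · (1,6)S 2/4
Row 2: (2,0)S 2/2 · (2,4)N 3/7 · (2,5)S 3/6
Row 3: (3,2)S 4/4 · (3,3)S 5/6 · (3,4)S 4/6 · (3,5)N 1/5
Row 4: (4,1)S 3/3 · (4,2)S 5/6 · (4,3)S 6/7 · (4,4)S 5/7 · (4,6)S 1/3
Row 5: (5,1)S 4/4 · (5,3)N 1/6 · (5,4)S 3/6 · (5,5)S 3/5 · (5,6)N 1/3
Row 6: (6,0)S 1/1 · (6,2)S 1/3 · (6,3)N 1/3 · (6,5)N 1/3
The smallest same-type fraction is 1/6 at (1,4), which reduces to 1/6. Any threshold above that leaves this student unsatisfied.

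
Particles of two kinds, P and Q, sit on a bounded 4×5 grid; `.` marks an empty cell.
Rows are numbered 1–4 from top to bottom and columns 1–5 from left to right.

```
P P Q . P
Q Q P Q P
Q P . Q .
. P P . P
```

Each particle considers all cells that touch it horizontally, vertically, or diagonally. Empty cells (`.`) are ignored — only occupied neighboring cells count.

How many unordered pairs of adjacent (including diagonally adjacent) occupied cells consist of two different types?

Scan each occupied cell's neighbors to the right and below (and the two forward diagonals) so each pair is counted once.
Row 1: P(1,1)–P(1,2)= P(1,1)–Q(2,1)≠ P(1,1)–Q(2,2)≠ P(1,2)–Q(1,3)≠ P(1,2)–Q(2,2)≠ P(1,2)–P(2,3)= P(1,2)–Q(2,1)≠ Q(1,3)–P(2,3)≠ Q(1,3)–Q(2,4)= Q(1,3)–Q(2,2)= P(1,5)–P(2,5)= P(1,5)–Q(2,4)≠  → 7/12 unlike.
Row 2: Q(2,1)–Q(2,2)= Q(2,1)–Q(3,1)= Q(2,1)–P(3,2)≠ Q(2,2)–P(2,3)≠ Q(2,2)–P(3,2)≠ Q(2,2)–Q(3,1)= P(2,3)–Q(2,4)≠ P(2,3)–Q(3,4)≠ P(2,3)–P(3,2)= Q(2,4)–P(2,5)≠ Q(2,4)–Q(3,4)= P(2,5)–Q(3,4)≠  → 7/12 unlike.
Row 3: Q(3,1)–P(3,2)≠ Q(3,1)–P(4,2)≠ P(3,2)–P(4,2)= P(3,2)–P(4,3)= Q(3,4)–P(4,5)≠ Q(3,4)–P(4,3)≠  → 4/6 unlike.
Row 4: P(4,2)–P(4,3)=  → 0/1 unlike.
Total adjacent occupied pairs: 31; unlike-type pairs: 18.

18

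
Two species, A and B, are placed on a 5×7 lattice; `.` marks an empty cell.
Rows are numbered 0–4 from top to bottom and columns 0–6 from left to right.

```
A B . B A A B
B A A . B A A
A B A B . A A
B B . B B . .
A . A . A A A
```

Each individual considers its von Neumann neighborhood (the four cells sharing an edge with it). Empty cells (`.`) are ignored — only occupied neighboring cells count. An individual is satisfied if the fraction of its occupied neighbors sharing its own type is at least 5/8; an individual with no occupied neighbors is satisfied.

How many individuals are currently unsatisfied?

16

(0,0)A 0/2 ✗
(0,1)B 0/2 ✗
(0,3)B 0/1 ✗
(0,4)A 1/3 ✗
(0,5)A 2/3 ✓
(0,6)B 0/2 ✗
(1,0)B 0/3 ✗
(1,1)A 1/4 ✗
(1,2)A 2/2 ✓
(1,4)B 0/2 ✗
(1,5)A 3/4 ✓
(1,6)A 2/3 ✓
(2,0)A 0/3 ✗
(2,1)B 1/4 ✗
(2,2)A 1/3 ✗
(2,3)B 1/2 ✗
(2,5)A 2/2 ✓
(2,6)A 2/2 ✓
(3,0)B 1/3 ✗
(3,1)B 2/2 ✓
(3,3)B 2/2 ✓
(3,4)B 1/2 ✗
(4,0)A 0/1 ✗
(4,2)A 0/0 ✓
(4,4)A 1/2 ✗
(4,5)A 2/2 ✓
(4,6)A 1/1 ✓
Unsatisfied: (0,0), (0,1), (0,3), (0,4), (0,6), (1,0), (1,1), (1,4), (2,0), (2,1), (2,2), (2,3), (3,0), (3,4), (4,0), (4,4) — 16 in total.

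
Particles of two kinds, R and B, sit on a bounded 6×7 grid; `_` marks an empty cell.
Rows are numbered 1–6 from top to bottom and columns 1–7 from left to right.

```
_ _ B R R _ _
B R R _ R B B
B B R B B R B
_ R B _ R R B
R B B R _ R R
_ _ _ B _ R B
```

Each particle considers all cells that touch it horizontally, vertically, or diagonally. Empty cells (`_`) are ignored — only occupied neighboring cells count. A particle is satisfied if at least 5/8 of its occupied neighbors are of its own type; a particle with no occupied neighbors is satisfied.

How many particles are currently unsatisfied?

23

Row 1: (1,3)B 0/3 ✗ · (1,4)R 3/4 ✓ · (1,5)R 2/3 ✓
Row 2: (2,1)B 2/3 ✓ · (2,2)R 2/6 ✗ · (2,3)R 3/6 ✗ · (2,5)R 3/6 ✗ · (2,6)B 3/6 ✗ · (2,7)B 2/3 ✓
Row 3: (3,1)B 2/4 ✗ · (3,2)B 3/7 ✗ · (3,3)R 3/6 ✗ · (3,4)B 2/6 ✗ · (3,5)B 2/6 ✗ · (3,6)R 3/8 ✗ · (3,7)B 3/5 ✗
Row 4: (4,2)R 2/7 ✗ · (4,3)B 4/7 ✗ · (4,5)R 4/6 ✓ · (4,6)R 4/7 ✗ · (4,7)B 1/5 ✗
Row 5: (5,1)R 1/2 ✗ · (5,2)B 2/4 ✗ · (5,3)B 3/5 ✗ · (5,4)R 1/4 ✗ · (5,6)R 4/6 ✓ · (5,7)R 3/5 ✗
Row 6: (6,4)B 1/2 ✗ · (6,6)R 2/3 ✓ · (6,7)B 0/3 ✗
Unsatisfied: (1,3), (2,2), (2,3), (2,5), (2,6), (3,1), (3,2), (3,3), (3,4), (3,5), (3,6), (3,7), (4,2), (4,3), (4,6), (4,7), (5,1), (5,2), (5,3), (5,4), (5,7), (6,4), (6,7) — 23 in total.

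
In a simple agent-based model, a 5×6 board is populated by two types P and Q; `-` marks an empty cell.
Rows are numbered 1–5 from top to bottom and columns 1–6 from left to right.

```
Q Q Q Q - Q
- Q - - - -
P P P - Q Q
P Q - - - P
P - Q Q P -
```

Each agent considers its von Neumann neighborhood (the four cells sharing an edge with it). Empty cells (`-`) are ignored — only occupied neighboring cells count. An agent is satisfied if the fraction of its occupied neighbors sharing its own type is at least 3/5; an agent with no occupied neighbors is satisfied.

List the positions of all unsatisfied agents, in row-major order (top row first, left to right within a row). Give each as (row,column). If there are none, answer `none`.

Row 1: (1,1)Q 1/1 ✓ · (1,2)Q 3/3 ✓ · (1,3)Q 2/2 ✓ · (1,4)Q 1/1 ✓ · (1,6)Q 0/0 ✓
Row 2: (2,2)Q 1/2 ✗
Row 3: (3,1)P 2/2 ✓ · (3,2)P 2/4 ✗ · (3,3)P 1/1 ✓ · (3,5)Q 1/1 ✓ · (3,6)Q 1/2 ✗
Row 4: (4,1)P 2/3 ✓ · (4,2)Q 0/2 ✗ · (4,6)P 0/1 ✗
Row 5: (5,1)P 1/1 ✓ · (5,3)Q 1/1 ✓ · (5,4)Q 1/2 ✗ · (5,5)P 0/1 ✗

(2,2), (3,2), (3,6), (4,2), (4,6), (5,4), (5,5)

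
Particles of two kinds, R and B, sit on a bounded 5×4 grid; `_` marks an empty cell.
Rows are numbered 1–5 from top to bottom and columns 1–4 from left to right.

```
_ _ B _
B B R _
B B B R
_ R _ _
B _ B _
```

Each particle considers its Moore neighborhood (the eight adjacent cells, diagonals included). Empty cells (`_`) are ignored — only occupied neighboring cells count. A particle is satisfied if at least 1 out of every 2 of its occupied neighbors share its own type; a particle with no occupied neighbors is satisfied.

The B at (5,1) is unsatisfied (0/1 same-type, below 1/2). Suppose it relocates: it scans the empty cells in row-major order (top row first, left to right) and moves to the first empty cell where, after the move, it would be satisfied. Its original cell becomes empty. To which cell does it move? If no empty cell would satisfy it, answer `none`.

Vacating (5,1). Empty cells in order:
  (1,1): 2/2 same-type → satisfied — stop here.

(1,1)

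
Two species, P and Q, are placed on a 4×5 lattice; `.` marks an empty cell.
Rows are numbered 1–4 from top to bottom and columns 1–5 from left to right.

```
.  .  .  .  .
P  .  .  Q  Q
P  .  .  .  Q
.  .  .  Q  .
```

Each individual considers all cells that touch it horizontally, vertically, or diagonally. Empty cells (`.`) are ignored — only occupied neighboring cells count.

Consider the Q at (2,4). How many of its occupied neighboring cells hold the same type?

2

Occupied neighbors of (2,4): (2,5)=Q, (3,5)=Q.
Same type (Q): 2 of 2.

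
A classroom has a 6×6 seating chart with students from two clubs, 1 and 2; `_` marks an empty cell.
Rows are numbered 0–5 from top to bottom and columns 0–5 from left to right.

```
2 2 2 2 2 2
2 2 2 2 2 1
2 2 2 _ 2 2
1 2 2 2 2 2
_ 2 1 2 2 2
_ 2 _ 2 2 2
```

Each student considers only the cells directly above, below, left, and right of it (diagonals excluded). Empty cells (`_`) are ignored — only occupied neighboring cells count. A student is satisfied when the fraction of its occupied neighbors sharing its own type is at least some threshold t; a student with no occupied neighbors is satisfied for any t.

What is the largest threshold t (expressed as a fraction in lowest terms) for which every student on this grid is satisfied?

Row 0: (0,0)2 2/2 · (0,1)2 3/3 · (0,2)2 3/3 · (0,3)2 3/3 · (0,4)2 3/3 · (0,5)2 1/2
Row 1: (1,0)2 3/3 · (1,1)2 4/4 · (1,2)2 4/4 · (1,3)2 3/3 · (1,4)2 3/4 · (1,5)1 0/3
Row 2: (2,0)2 2/3 · (2,1)2 4/4 · (2,2)2 3/3 · (2,4)2 3/3 · (2,5)2 2/3
Row 3: (3,0)1 0/2 · (3,1)2 3/4 · (3,2)2 3/4 · (3,3)2 3/3 · (3,4)2 4/4 · (3,5)2 3/3
Row 4: (4,1)2 2/3 · (4,2)1 0/3 · (4,3)2 3/4 · (4,4)2 4/4 · (4,5)2 3/3
Row 5: (5,1)2 1/1 · (5,3)2 2/2 · (5,4)2 3/3 · (5,5)2 2/2
The smallest same-type fraction is 0/3 at (1,5), which reduces to 0/1. Any threshold above that leaves this student unsatisfied.

0/1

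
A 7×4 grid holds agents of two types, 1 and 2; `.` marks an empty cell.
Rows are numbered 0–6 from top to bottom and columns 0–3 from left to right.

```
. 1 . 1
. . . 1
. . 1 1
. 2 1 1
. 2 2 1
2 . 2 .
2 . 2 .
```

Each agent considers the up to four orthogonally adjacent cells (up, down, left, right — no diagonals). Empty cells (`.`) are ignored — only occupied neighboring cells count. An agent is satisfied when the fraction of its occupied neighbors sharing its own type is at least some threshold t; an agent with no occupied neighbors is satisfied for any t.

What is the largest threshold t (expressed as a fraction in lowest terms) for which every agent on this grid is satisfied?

(0,1)1 — no occupied neighbors
(0,3)1 1/1
(1,3)1 2/2
(2,2)1 2/2
(2,3)1 3/3
(3,1)2 1/2
(3,2)1 2/4
(3,3)1 3/3
(4,1)2 2/2
(4,2)2 2/4
(4,3)1 1/2
(5,0)2 1/1
(5,2)2 2/2
(6,0)2 1/1
(6,2)2 1/1
The smallest same-type fraction is 1/2 at (3,1), which reduces to 1/2. Any threshold above that leaves this agent unsatisfied.

1/2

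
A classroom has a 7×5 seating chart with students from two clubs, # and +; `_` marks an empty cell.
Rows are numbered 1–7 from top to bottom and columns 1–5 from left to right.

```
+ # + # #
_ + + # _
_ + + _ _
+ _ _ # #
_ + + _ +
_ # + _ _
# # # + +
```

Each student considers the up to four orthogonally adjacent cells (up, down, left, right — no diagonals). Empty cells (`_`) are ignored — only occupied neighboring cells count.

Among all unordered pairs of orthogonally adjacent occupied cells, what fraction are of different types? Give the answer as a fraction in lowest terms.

5/12

Scan each occupied cell's neighbors to the right and below so each pair is counted once.
From row 1: 4 unlike of 7 pairs (running 4/7).
From row 2: 1 unlike of 4 pairs (running 5/11).
From row 3: 0 unlike of 1 pairs (running 5/12).
From row 4: 1 unlike of 2 pairs (running 6/14).
From row 5: 1 unlike of 3 pairs (running 7/17).
From row 6: 2 unlike of 3 pairs (running 9/20).
From row 7: 1 unlike of 4 pairs (running 10/24).
Total adjacent occupied pairs: 24; unlike-type pairs: 10.
10/24 reduces to 5/12.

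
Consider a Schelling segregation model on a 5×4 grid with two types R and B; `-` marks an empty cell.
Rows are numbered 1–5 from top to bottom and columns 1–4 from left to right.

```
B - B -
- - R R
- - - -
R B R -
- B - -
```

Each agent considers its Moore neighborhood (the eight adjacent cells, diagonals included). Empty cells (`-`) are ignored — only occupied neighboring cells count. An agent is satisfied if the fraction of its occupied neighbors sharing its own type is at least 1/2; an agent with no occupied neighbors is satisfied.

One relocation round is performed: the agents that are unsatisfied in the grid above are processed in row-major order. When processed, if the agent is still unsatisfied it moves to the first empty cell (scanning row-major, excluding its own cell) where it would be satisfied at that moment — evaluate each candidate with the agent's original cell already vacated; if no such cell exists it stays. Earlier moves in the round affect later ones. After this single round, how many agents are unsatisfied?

Initially unsatisfied (in order): (1,3), (4,1), (4,2), (4,3), (5,2).
  (1,3) → (1,2).
  (4,1) → (1,3).
  (4,2): now satisfied by earlier moves; stays.
  (4,3) → (1,4).
  (5,2): now satisfied by earlier moves; stays.
Resulting grid:
B B R R
- - R R
- - - -
- B - -
- B - -
Unsatisfied now: (1,2).

1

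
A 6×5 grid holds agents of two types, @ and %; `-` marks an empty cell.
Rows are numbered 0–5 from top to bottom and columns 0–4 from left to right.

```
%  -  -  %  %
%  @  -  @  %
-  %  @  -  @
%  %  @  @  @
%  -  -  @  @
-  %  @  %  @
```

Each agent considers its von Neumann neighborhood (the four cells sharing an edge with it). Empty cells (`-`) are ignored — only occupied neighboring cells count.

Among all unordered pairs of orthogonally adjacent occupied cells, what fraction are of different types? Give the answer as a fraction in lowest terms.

11/25

Scan each occupied cell's neighbors to the right and below so each pair is counted once.
From row 0: 1 unlike of 4 pairs (running 1/4).
From row 1: 4 unlike of 4 pairs (running 5/8).
From row 2: 1 unlike of 4 pairs (running 6/12).
From row 3: 1 unlike of 7 pairs (running 7/19).
From row 4: 1 unlike of 3 pairs (running 8/22).
From row 5: 3 unlike of 3 pairs (running 11/25).
Total adjacent occupied pairs: 25; unlike-type pairs: 11.
11/25 is already in lowest terms.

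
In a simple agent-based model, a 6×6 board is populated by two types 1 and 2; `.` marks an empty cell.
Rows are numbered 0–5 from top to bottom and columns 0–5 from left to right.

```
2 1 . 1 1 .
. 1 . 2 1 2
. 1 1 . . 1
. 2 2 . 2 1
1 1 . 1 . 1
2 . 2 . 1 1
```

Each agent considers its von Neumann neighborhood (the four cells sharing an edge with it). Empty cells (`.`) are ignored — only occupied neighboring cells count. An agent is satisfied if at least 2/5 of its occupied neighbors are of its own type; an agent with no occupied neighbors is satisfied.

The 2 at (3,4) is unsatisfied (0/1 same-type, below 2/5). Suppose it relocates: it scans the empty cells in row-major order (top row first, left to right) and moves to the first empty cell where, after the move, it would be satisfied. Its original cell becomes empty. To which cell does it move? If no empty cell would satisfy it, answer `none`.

Vacating (3,4). Empty cells in order:
  (0,2): 0/2 same-type → still unsatisfied.
  (0,5): 1/2 same-type → satisfied — stop here.

(0,5)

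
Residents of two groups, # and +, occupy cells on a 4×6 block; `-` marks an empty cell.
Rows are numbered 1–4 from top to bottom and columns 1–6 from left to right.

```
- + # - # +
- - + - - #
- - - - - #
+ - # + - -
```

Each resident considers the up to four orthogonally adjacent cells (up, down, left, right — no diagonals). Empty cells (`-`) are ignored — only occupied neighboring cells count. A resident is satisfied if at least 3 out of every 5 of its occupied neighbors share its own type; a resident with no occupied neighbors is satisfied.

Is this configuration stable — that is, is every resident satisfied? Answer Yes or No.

No

Row 1: (1,2)+ 0/1 ✗ · (1,3)# 0/2 ✗ · (1,5)# 0/1 ✗ · (1,6)+ 0/2 ✗
Row 2: (2,3)+ 0/1 ✗ · (2,6)# 1/2 ✗
Row 3: (3,6)# 1/1 ✓
Row 4: (4,1)+ 0/0 ✓ · (4,3)# 0/1 ✗ · (4,4)+ 0/1 ✗
For instance (1,2) has only 0/1 same-type neighbors, below 3/5.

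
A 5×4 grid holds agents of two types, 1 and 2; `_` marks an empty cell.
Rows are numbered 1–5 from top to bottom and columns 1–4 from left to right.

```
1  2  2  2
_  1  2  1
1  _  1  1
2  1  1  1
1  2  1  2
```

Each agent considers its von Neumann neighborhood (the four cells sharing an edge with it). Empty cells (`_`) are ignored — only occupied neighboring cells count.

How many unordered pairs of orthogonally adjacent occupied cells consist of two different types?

14

Scan each occupied cell's neighbors to the right and below so each pair is counted once.
From row 1: 3 unlike of 6 pairs (running 3/6).
From row 2: 3 unlike of 4 pairs (running 6/10).
From row 3: 1 unlike of 4 pairs (running 7/14).
From row 4: 4 unlike of 7 pairs (running 11/21).
From row 5: 3 unlike of 3 pairs (running 14/24).
Total adjacent occupied pairs: 24; unlike-type pairs: 14.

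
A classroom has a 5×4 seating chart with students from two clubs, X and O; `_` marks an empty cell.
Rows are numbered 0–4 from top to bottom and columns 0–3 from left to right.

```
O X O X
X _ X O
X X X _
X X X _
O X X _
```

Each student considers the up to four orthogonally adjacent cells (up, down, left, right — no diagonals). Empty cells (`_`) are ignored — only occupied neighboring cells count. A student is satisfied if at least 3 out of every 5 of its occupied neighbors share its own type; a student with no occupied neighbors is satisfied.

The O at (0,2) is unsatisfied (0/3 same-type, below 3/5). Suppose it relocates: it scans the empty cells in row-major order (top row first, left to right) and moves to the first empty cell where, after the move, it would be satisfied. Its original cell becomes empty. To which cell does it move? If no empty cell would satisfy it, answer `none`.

none

Vacating (0,2). Empty cells in order:
  (1,1): 0/4 same-type → still unsatisfied.
  (2,3): 1/2 same-type → still unsatisfied.
  (3,3): 0/1 same-type → still unsatisfied.
  (4,3): 0/1 same-type → still unsatisfied.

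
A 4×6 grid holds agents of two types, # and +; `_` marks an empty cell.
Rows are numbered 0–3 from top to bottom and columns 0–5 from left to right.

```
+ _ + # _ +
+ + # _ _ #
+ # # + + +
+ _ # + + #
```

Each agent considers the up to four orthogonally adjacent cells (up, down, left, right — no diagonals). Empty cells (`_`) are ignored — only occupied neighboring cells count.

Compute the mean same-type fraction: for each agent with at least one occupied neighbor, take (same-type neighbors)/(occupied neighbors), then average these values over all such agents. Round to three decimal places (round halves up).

Row 0: (0,0)+ 1/1 · (0,2)+ 0/2 · (0,3)# 0/1 · (0,5)+ 0/1
Row 1: (1,0)+ 3/3 · (1,1)+ 1/3 · (1,2)# 1/3 · (1,5)# 0/2
Row 2: (2,0)+ 2/3 · (2,1)# 1/3 · (2,2)# 3/4 · (2,3)+ 2/3 · (2,4)+ 3/3 · (2,5)+ 1/3
Row 3: (3,0)+ 1/1 · (3,2)# 1/2 · (3,3)+ 2/3 · (3,4)+ 2/3 · (3,5)# 0/2
Sum over 19 agents: 1/1 + 0/2 + 0/1 + 0/1 + 3/3 + 1/3 + 1/3 + 0/2 + 2/3 + 1/3 + 3/4 + 2/3 + 3/3 + 1/3 + 1/1 + 1/2 + 2/3 + 2/3 + 0/2 = 37/4; mean = 37/4 ÷ 19 = 37/76 = 0.486842… → 0.487.

0.487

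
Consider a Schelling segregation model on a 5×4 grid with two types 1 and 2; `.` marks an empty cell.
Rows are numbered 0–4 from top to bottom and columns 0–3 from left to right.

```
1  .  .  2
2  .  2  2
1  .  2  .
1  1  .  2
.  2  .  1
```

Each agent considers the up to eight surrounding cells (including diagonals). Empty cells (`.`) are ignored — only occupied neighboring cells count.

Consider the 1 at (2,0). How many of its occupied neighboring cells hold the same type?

2

Occupied neighbors of (2,0): (1,0)=2, (3,0)=1, (3,1)=1.
Same type (1): 2 of 3.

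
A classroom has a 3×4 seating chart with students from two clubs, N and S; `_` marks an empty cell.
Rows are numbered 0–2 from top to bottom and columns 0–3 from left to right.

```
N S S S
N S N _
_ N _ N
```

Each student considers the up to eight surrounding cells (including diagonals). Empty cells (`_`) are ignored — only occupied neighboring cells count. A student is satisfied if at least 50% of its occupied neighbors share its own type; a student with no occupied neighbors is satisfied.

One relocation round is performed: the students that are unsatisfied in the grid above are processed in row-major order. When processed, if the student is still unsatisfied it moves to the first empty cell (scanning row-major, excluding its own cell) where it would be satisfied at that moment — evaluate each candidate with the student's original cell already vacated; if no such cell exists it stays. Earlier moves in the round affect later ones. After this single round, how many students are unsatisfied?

Initially unsatisfied (in order): (0,0), (0,1), (1,1), (1,2).
  (0,0) → (1,3).
  (0,1): now satisfied by earlier moves; stays.
  (1,1) → (0,0).
  (1,2): now satisfied by earlier moves; stays.
Resulting grid:
S S S S
N _ N N
_ N _ N
Unsatisfied now: (0,3), (1,0).

2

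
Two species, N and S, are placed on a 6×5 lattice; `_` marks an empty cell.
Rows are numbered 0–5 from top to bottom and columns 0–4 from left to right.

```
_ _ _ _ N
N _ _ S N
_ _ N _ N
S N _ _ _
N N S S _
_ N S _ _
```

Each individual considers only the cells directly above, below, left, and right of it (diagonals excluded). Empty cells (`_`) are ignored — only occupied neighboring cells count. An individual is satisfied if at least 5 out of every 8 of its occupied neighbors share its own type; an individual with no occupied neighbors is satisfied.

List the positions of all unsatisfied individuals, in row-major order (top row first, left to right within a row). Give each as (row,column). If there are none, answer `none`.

(1,3), (3,0), (3,1), (4,0), (5,1), (5,2)

(0,4)N 1/1 satisfied
(1,0)N 0/0 satisfied
(1,3)S 0/1 not
(1,4)N 2/3 satisfied
(2,2)N 0/0 satisfied
(2,4)N 1/1 satisfied
(3,0)S 0/2 not
(3,1)N 1/2 not
(4,0)N 1/2 not
(4,1)N 3/4 satisfied
(4,2)S 2/3 satisfied
(4,3)S 1/1 satisfied
(5,1)N 1/2 not
(5,2)S 1/2 not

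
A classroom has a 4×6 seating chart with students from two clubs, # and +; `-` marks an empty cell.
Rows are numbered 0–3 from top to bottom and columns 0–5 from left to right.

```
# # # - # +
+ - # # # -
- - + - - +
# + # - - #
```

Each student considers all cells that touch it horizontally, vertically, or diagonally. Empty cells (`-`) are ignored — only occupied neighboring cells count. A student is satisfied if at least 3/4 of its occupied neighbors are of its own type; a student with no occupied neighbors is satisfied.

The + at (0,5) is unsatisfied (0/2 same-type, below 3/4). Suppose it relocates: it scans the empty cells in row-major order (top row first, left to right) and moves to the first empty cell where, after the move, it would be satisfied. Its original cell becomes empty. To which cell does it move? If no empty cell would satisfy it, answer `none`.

Vacating (0,5). Empty cells in order:
  (0,3): 0/5 same-type → still unsatisfied.
  (1,1): 2/6 same-type → still unsatisfied.
  (1,5): 1/3 same-type → still unsatisfied.
  (2,0): 2/3 same-type → still unsatisfied.
  (2,1): 3/6 same-type → still unsatisfied.
  (2,3): 1/5 same-type → still unsatisfied.
  (2,4): 1/4 same-type → still unsatisfied.
  (3,3): 1/2 same-type → still unsatisfied.
  (3,4): 1/2 same-type → still unsatisfied.

none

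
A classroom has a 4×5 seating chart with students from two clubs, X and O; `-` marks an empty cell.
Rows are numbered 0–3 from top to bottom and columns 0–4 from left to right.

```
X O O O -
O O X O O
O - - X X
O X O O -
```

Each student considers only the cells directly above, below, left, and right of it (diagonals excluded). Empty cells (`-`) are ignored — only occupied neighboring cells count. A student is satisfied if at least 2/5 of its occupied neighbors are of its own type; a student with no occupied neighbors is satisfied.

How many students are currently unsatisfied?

Row 0: (0,0)X 0/2 ✗ · (0,1)O 2/3 ✓ · (0,2)O 2/3 ✓ · (0,3)O 2/2 ✓
Row 1: (1,0)O 2/3 ✓ · (1,1)O 2/3 ✓ · (1,2)X 0/3 ✗ · (1,3)O 2/4 ✓ · (1,4)O 1/2 ✓
Row 2: (2,0)O 2/2 ✓ · (2,3)X 1/3 ✗ · (2,4)X 1/2 ✓
Row 3: (3,0)O 1/2 ✓ · (3,1)X 0/2 ✗ · (3,2)O 1/2 ✓ · (3,3)O 1/2 ✓
Unsatisfied: (0,0), (1,2), (2,3), (3,1) — 4 in total.

4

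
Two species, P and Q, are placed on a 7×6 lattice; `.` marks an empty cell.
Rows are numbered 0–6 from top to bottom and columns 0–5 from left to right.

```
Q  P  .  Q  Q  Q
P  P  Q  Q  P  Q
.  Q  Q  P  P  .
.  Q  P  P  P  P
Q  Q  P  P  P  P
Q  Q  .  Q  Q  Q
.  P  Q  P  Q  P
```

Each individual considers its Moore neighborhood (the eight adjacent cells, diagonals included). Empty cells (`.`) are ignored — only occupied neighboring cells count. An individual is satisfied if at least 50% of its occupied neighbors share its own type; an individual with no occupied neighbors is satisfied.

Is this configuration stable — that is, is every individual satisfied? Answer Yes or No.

(0,0)Q 0/3 unhappy
(0,1)P 2/4 ok
(0,3)Q 3/4 ok
(0,4)Q 4/5 ok
(0,5)Q 2/3 ok
(1,0)P 2/4 ok
(1,1)P 2/6 unhappy
(1,2)Q 4/7 ok
(1,3)Q 4/7 ok
(1,4)P 2/7 unhappy
(1,5)Q 2/4 ok
(2,1)Q 3/6 ok
(2,2)Q 4/8 ok
(2,3)P 5/8 ok
(2,4)P 5/7 ok
(3,1)Q 4/6 ok
(3,2)P 4/8 ok
(3,3)P 7/8 ok
(3,4)P 7/7 ok
(3,5)P 4/4 ok
(4,0)Q 4/4 ok
(4,1)Q 4/6 ok
(4,2)P 3/7 unhappy
(4,3)P 5/7 ok
(4,4)P 5/8 ok
(4,5)P 3/5 ok
(5,0)Q 3/4 ok
(5,1)Q 4/6 ok
(5,3)Q 3/7 unhappy
(5,4)Q 3/8 unhappy
(5,5)Q 2/5 unhappy
(6,1)P 0/3 unhappy
(6,2)Q 2/4 ok
(6,3)P 0/4 unhappy
(6,4)Q 3/5 ok
(6,5)P 0/3 unhappy
For instance (0,0) has only 0/3 same-type neighbors, below 1/2.

No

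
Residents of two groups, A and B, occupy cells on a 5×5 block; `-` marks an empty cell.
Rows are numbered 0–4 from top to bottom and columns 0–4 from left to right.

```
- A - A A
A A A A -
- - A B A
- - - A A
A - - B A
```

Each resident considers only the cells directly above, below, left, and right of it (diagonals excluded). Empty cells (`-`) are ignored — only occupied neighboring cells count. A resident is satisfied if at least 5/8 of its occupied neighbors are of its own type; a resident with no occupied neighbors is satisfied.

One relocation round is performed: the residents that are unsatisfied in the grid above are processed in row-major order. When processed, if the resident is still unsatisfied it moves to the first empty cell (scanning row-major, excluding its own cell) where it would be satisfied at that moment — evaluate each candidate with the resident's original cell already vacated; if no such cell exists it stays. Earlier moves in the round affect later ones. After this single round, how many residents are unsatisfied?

Initially unsatisfied (in order): (2,2), (2,3), (2,4), (3,3), (4,3), (4,4).
  (2,2) → (0,0).
  (2,3) → (3,1).
  (2,4): now satisfied by earlier moves; stays.
  (3,3) → (0,2).
  (4,3) → (3,2).
  (4,4): now satisfied by earlier moves; stays.
Resulting grid:
A A A A A
A A A A -
- - - - A
- B B - A
A - - - A
All satisfied now.

0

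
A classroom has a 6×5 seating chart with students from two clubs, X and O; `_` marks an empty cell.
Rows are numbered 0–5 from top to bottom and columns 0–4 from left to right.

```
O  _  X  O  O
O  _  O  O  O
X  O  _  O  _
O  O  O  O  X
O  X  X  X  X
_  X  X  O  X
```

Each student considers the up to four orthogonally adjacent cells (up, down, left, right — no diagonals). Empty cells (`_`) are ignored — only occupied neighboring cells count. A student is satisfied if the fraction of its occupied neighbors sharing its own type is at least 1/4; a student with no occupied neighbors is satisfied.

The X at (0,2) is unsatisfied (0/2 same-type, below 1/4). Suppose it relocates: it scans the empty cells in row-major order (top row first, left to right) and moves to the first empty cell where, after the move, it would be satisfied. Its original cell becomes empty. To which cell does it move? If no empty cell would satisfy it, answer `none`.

Vacating (0,2). Empty cells in order:
  (0,1): 0/1 same-type → still unsatisfied.
  (1,1): 0/3 same-type → still unsatisfied.
  (2,2): 0/4 same-type → still unsatisfied.
  (2,4): 1/3 same-type → satisfied — stop here.

(2,4)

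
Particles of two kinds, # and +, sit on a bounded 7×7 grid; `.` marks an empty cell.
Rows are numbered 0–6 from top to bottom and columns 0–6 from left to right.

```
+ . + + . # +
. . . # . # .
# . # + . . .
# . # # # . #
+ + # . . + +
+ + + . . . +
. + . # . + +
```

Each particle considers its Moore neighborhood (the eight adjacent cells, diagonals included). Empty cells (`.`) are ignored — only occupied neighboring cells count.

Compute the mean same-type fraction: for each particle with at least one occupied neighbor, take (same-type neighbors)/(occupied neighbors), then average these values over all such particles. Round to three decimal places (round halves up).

Row 0: (0,0)+ — no occupied neighbors · (0,2)+ 1/2 · (0,3)+ 1/2 · (0,5)# 1/2 · (0,6)+ 0/2
Row 1: (1,3)# 1/4 · (1,5)# 1/2
Row 2: (2,0)# 1/1 · (2,2)# 3/4 · (2,3)+ 0/5
Row 3: (3,0)# 1/3 · (3,2)# 3/5 · (3,3)# 4/5 · (3,4)# 1/3 · (3,6)# 0/2
Row 4: (4,0)+ 3/4 · (4,1)+ 4/7 · (4,2)# 2/5 · (4,5)+ 2/4 · (4,6)+ 2/3
Row 5: (5,0)+ 4/4 · (5,1)+ 5/6 · (5,2)+ 3/5 · (5,6)+ 4/4
Row 6: (6,1)+ 3/3 · (6,3)# 0/1 · (6,5)+ 2/2 · (6,6)+ 2/2
Sum over 27 particles: 1/2 + 1/2 + 1/2 + 0/2 + 1/4 + 1/2 + 1/1 + 3/4 + 0/5 + 1/3 + 3/5 + 4/5 + 1/3 + 0/2 + 3/4 + 4/7 + 2/5 + 2/4 + 2/3 + 4/4 + 5/6 + 3/5 + 4/4 + 3/3 + 0/1 + 2/2 + 2/2 = 6463/420; mean = 6463/420 ÷ 27 = 6463/11340 = 0.569929… → 0.570.

0.570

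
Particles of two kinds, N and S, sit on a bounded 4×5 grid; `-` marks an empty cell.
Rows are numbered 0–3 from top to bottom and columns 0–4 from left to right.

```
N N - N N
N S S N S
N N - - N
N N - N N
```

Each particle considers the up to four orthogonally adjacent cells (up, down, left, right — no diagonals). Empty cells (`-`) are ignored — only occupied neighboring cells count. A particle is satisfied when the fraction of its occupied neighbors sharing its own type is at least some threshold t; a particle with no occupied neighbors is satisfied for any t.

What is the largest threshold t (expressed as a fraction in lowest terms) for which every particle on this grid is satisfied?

0/1

Row 0: (0,0)N 2/2 · (0,1)N 1/2 · (0,3)N 2/2 · (0,4)N 1/2
Row 1: (1,0)N 2/3 · (1,1)S 1/4 · (1,2)S 1/2 · (1,3)N 1/3 · (1,4)S 0/3
Row 2: (2,0)N 3/3 · (2,1)N 2/3 · (2,4)N 1/2
Row 3: (3,0)N 2/2 · (3,1)N 2/2 · (3,3)N 1/1 · (3,4)N 2/2
The smallest same-type fraction is 0/3 at (1,4), which reduces to 0/1. Any threshold above that leaves this particle unsatisfied.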